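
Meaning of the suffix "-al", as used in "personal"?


Suffix: -al
As in: personal -> person + -al
Meaning = relating to


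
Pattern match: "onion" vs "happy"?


Pattern of "onion": [0, 1, 2, 0, 1]
Pattern of "happy": [0, 1, 2, 2, 3]
Patterns do not match
Same pattern = No


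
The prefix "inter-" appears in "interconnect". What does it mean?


Prefix: inter-
As in: interconnect -> inter- + connect
Meaning = between


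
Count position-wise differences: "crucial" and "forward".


Comparing character by character (same length = 7):
  Pos 0: 'c' vs 'f' !=
  Pos 1: 'r' vs 'o' !=
  Pos 2: 'u' vs 'r' !=
  Pos 3: 'c' vs 'w' !=
  Pos 4: 'i' vs 'a' !=
  Pos 5: 'a' vs 'r' !=
  Pos 6: 'l' vs 'd' !=
Hamming distance = 7


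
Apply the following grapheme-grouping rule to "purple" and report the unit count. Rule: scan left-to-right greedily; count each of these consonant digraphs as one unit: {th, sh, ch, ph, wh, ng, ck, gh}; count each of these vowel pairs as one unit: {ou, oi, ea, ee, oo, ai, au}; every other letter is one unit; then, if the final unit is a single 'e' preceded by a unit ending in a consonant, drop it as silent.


Word: "purple" (6 letters)
Left-to-right scan:
  (1) 'p' (letter)
  (2) 'u' (letter)
  (3) 'r' (letter)
  (4) 'p' (letter)
  (5) 'l' (letter)
  (6) 'e' (letter)
Units from scan: 6
Final unit is 'e' after a consonant -> drop as silent (-1)
Sound units = 5 units


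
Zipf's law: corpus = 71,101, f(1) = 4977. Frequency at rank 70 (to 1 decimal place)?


Zipf's law: f(r) = f(1) / r
f(1) = 4977
f(70) = 4977 / 70
= 71.1 occurrences


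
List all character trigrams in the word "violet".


Word: "violet" (length 6)
Number of trigrams = 6 - 3 + 1 = 4
  Position 0: "vio"
  Position 1: "iol"
  Position 2: "ole"
  Position 3: "let"
Trigrams = "vio", "iol", "ole", "let"


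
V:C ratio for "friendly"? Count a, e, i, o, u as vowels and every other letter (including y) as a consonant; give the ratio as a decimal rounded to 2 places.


Word: "friendly"
Vowels (a,e,i,o,u): 2
Consonants: 6
Ratio = 2/6
= 0.33


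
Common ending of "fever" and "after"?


Word 1: "fever"
Word 2: "after"
Comparing from end:
  Pos -1: 'r' == 'r'
  Pos -2: 'e' == 'e'
  Pos -3: 'v' != 't' (stop)
LCS = "er" (length 2)


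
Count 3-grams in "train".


Word: "train" (length 5)
Number of 3-grams = length - 3 + 1 = 5 - 3 + 1
= 3


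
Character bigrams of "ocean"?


Word: "ocean" (length 5)
Number of bigrams = 5 - 2 + 1 = 4
  Position 0: "oc"
  Position 1: "ce"
  Position 2: "ea"
  Position 3: "an"
Bigrams = "oc", "ce", "ea", "an"


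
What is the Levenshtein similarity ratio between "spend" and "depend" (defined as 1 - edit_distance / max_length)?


Word 1: "spend" (length 5)
Word 2: "depend" (length 6)
One optimal edit sequence:
  1. insert 'd'  (+1)
  2. substitute 's' -> 'e'  (+1)
  3. keep 'p'
  4. keep 'e'
  5. keep 'n'
  6. keep 'd'
Edit distance = 2
Max length = max(5, 6) = 6
Similarity = 1 - 2/6
= 0.6667


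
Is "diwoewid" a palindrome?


Word: "diwoewid"
Reversed: "diweowid"
Forward == Backward? diwoewid != diweowid
Palindrome = No


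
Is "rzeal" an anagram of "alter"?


Word 1: "alter" → sorted: aelrt
Word 2: "rzeal" → sorted: aelrz
Same letters? aelrt != aelrz
Anagram = No


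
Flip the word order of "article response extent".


Original: "article response extent"
Words (1..n): article | response | extent
Reversed (n..1): extent | response | article
Result = "extent response article"


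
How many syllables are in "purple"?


Word: "purple"
Syllable breakdown: pur · ple
Counting: 2 parts
= 2 syllables


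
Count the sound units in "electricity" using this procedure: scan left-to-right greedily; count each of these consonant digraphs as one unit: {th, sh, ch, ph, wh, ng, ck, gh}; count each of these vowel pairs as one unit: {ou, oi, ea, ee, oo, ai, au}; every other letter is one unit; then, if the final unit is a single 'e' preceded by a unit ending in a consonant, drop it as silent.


Word: "electricity" (11 letters)
Left-to-right scan:
  1. 'e' (letter)
  2. 'l' (letter)
  3. 'e' (letter)
  4. 'c' (letter)
  5. 't' (letter)
  6. 'r' (letter)
  7. 'i' (letter)
  8. 'c' (letter)
  9. 'i' (letter)
  10. 't' (letter)
  11. 'y' (letter)
Units from scan: 11
Sound units = 11 units


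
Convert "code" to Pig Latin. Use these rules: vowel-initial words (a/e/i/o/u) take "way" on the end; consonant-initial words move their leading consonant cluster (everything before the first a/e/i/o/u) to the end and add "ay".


Word: "code"
Starts with consonant(s) → move to end, add 'ay'
Consonant cluster: "c"
Pig Latin = "odecay"


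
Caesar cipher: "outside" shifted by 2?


Word: "outside"
Shift: 2
Each letter → (letter + shift) mod 26:
  'o' (14) + 2 = 16 → 'q'
  'u' (20) + 2 = 22 → 'w'
  't' (19) + 2 = 21 → 'v'
  's' (18) + 2 = 20 → 'u'
  'i' (8) + 2 = 10 → 'k'
  'd' (3) + 2 = 5 → 'f'
  'e' (4) + 2 = 6 → 'g'
Result = "qwvukfg"


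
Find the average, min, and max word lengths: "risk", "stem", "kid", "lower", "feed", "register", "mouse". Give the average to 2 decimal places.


Lengths: "risk"=4, "stem"=4, "kid"=3, "lower"=5, "feed"=4, "register"=8, "mouse"=5
Sum = 33, Count = 7
Average = 33/7 = 4.71
= avg=4.71, min=3, max=8


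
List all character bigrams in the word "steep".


Word: "steep" (length 5)
Number of bigrams = 5 - 2 + 1 = 4
  Position 0: "st"
  Position 1: "te"
  Position 2: "ee"
  Position 3: "ep"
Bigrams = "st", "te", "ee", "ep"


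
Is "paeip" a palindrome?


Word: "paeip"
Reversed: "pieap"
Forward == Backward? paeip != pieap
Palindrome = No


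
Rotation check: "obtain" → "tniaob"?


Word: "obtain", Candidate: "tniaob"
Method: check if candidate is substring of word+word
"obtainobtain" contains "tniaob"? No
Is rotation = No


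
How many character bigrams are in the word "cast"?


Word: "cast" (length 4)
Number of 2-grams = length - 2 + 1 = 4 - 2 + 1
= 3


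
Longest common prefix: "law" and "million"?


Word 1: "law"
Word 2: "million"
Comparing from start:
  Pos 0: 'l' != 'm' (stop)
LCP = "" (length 0)


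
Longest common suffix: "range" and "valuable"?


Word 1: "range"
Word 2: "valuable"
Comparing from end:
  Pos -1: 'e' == 'e'
  Pos -2: 'g' != 'l' (stop)
LCS = "e" (length 1)


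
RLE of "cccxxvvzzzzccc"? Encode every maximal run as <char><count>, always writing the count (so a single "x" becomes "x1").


String: "cccxxvvzzzzccc"
Scanning for consecutive runs:
  'c' x 3
  'x' x 2
  'v' x 2
  'z' x 4
  'c' x 3
RLE = "c3x2v2z4c3"


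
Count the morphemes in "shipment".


Word: "shipment"
Morphemes: ship | -ment
Each morpheme carries meaning
= 2 morphemes


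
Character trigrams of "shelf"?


Word: "shelf" (length 5)
Number of trigrams = 5 - 3 + 1 = 3
  Position 0: "she"
  Position 1: "hel"
  Position 2: "elf"
Trigrams = "she", "hel", "elf"


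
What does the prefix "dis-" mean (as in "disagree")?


Prefix: dis-
Example: disagree (dis- + agree)
Meaning = not / opposite


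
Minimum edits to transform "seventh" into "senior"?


Word 1: "seventh" (length 7)
Word 2: "senior" (length 6)
One optimal edit sequence (insert/delete/substitute each cost 1):
  1. keep 's'
  2. keep 'e'
  3. delete 'v'  (+1)
  4. substitute 'e' -> 'n'  (+1)
  5. substitute 'n' -> 'i'  (+1)
  6. substitute 't' -> 'o'  (+1)
  7. substitute 'h' -> 'r'  (+1)
Total edit operations: 5
Edit distance = 5


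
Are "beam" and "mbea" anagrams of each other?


Word 1: "beam" → sorted: abem
Word 2: "mbea" → sorted: abem
Same letters? abem == abem
Anagram = Yes


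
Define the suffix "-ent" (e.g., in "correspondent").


Suffix: -ent
Example: correspondent (correspond + -ent)
Meaning = one who / that which


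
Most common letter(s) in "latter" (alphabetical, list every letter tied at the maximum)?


Word: "latter"
Letter counts:
  'a': 1
  'e': 1
  'l': 1
  'r': 1
  't': 2
Maximum count = 2
Most frequent = 't' (2 times each)


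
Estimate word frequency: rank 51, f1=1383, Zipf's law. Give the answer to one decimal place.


Zipf's law: f(r) = f(1) / r
f(1) = 1383
f(51) = 1383 / 51
= 27.1 occurrences


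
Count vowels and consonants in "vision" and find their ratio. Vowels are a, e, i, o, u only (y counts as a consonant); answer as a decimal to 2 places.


Word: "vision"
Vowels (a,e,i,o,u): 3
Consonants: 3
Ratio = 3/3
= 1.00


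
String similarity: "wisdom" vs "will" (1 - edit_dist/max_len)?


Word 1: "wisdom" (length 6)
Word 2: "will" (length 4)
One optimal edit sequence:
  1. keep 'w'
  2. keep 'i'
  3. delete 's'  (+1)
  4. delete 'd'  (+1)
  5. substitute 'o' -> 'l'  (+1)
  6. substitute 'm' -> 'l'  (+1)
Edit distance = 4
Max length = max(6, 4) = 6
Similarity = 1 - 4/6
= 0.3333


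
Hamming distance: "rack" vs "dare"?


Comparing character by character (same length = 4):
  Pos 0: 'r' vs 'd' !=
  Pos 1: 'a' vs 'a' =
  Pos 2: 'c' vs 'r' !=
  Pos 3: 'k' vs 'e' !=
Hamming distance = 3


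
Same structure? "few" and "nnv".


Pattern of "few": [0, 1, 2]
Pattern of "nnv": [0, 0, 1]
Patterns do not match
Same pattern = No


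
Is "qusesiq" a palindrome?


Word: "qusesiq"
Reversed: "qisesuq"
Forward == Backward? qusesiq != qisesuq
Palindrome = No


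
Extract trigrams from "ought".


Word: "ought" (length 5)
Number of trigrams = 5 - 3 + 1 = 3
  Position 0: "oug"
  Position 1: "ugh"
  Position 2: "ght"
Trigrams = "oug", "ugh", "ght"


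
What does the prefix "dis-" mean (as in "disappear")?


Prefix: dis-
Example: disappear (dis- + appear)
Meaning = not / opposite


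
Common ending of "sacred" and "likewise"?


Word 1: "sacred"
Word 2: "likewise"
Comparing from end:
  Pos -1: 'd' != 'e' (stop)
LCS = "" (length 0)


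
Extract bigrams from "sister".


Word: "sister" (length 6)
Number of bigrams = 6 - 2 + 1 = 5
  Position 0: "si"
  Position 1: "is"
  Position 2: "st"
  Position 3: "te"
  Position 4: "er"
Bigrams = "si", "is", "st", "te", "er"


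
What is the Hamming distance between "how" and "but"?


Comparing character by character (same length = 3):
  Pos 0: 'h' vs 'b' !=
  Pos 1: 'o' vs 'u' !=
  Pos 2: 'w' vs 't' !=
Hamming distance = 3


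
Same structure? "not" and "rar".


Pattern of "not": [0, 1, 2]
Pattern of "rar": [0, 1, 0]
Patterns do not match
Same pattern = No


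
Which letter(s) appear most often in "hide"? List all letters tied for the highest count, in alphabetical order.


Word: "hide"
Letter counts:
  'd': 1
  'e': 1
  'h': 1
  'i': 1
Maximum count = 1
Most frequent = 'd', 'e', 'h', 'i' (1 time each)


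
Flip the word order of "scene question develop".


Original: "scene question develop"
Words (1..n): scene | question | develop
Reversed (n..1): develop | question | scene
Result = "develop question scene"


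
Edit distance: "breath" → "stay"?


Word 1: "breath" (length 6)
Word 2: "stay" (length 4)
One optimal edit sequence (insert/delete/substitute each cost 1):
  1. delete 'b'  (+1)
  2. substitute 'r' -> 's'  (+1)
  3. substitute 'e' -> 't'  (+1)
  4. keep 'a'
  5. delete 't'  (+1)
  6. substitute 'h' -> 'y'  (+1)
Total edit operations: 5
Edit distance = 5


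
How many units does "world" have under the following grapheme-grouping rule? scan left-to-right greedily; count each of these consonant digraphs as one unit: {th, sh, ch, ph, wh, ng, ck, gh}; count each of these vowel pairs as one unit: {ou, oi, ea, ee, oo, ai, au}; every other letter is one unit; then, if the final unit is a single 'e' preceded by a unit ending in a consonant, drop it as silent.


Word: "world" (5 letters)
Left-to-right scan:
  (1) 'w' (letter)
  (2) 'o' (letter)
  (3) 'r' (letter)
  (4) 'l' (letter)
  (5) 'd' (letter)
Units from scan: 5
Sound units = 5 units


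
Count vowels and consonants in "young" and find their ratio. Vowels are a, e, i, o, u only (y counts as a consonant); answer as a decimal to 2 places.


Word: "young"
Vowels (a,e,i,o,u): 2
Consonants: 3
Ratio = 2/3
= 0.67


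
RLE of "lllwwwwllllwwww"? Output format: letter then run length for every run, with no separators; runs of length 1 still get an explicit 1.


String: "lllwwwwllllwwww"
Scanning for consecutive runs:
  'l' x 3
  'w' x 4
  'l' x 4
  'w' x 4
RLE = "l3w4l4w4"


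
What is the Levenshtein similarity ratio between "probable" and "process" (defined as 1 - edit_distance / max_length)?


Word 1: "probable" (length 8)
Word 2: "process" (length 7)
One optimal edit sequence:
  1. keep 'p'
  2. keep 'r'
  3. keep 'o'
  4. delete 'b'  (+1)
  5. substitute 'a' -> 'c'  (+1)
  6. substitute 'b' -> 'e'  (+1)
  7. substitute 'l' -> 's'  (+1)
  8. substitute 'e' -> 's'  (+1)
Edit distance = 5
Max length = max(8, 7) = 8
Similarity = 1 - 5/8
= 0.3750


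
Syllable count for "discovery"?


Word: "discovery"
Syllable breakdown: dis | cov | er | y
Counting: 4 parts
= 4 syllables


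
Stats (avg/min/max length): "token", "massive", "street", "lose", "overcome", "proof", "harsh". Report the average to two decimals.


Lengths: "token"=5, "massive"=7, "street"=6, "lose"=4, "overcome"=8, "proof"=5, "harsh"=5
Sum = 40, Count = 7
Average = 40/7 = 5.71
= avg=5.71, min=4, max=8


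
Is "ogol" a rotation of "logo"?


Word: "logo", Candidate: "ogol"
Method: check if candidate is substring of word+word
"logologo" contains "ogol"? Yes
Is rotation = Yes


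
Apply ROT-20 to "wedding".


Word: "wedding"
Shift: 20
Each letter → (letter + shift) mod 26:
  'w' (22) + 20 = 16 → 'q'
  'e' (4) + 20 = 24 → 'y'
  'd' (3) + 20 = 23 → 'x'
  'd' (3) + 20 = 23 → 'x'
  'i' (8) + 20 = 2 → 'c'
  'n' (13) + 20 = 7 → 'h'
  'g' (6) + 20 = 0 → 'a'
Result = "qyxxcha"


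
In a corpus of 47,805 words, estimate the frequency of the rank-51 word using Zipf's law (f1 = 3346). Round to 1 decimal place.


Zipf's law: f(r) = f(1) / r
f(1) = 3346
f(51) = 3346 / 51
= 65.6 occurrences


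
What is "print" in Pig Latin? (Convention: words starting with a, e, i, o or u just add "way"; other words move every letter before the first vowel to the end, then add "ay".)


Word: "print"
Starts with consonant(s) → move to end, add 'ay'
Consonant cluster: "pr"
Pig Latin = "intpray"


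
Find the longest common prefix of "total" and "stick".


Word 1: "total"
Word 2: "stick"
Comparing from start:
  Pos 0: 't' != 's' (stop)
LCP = "" (length 0)


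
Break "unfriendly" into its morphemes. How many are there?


Word: "unfriendly"
Morphemes: un- + friend + -ly
Each morpheme carries meaning
= 3 morphemes


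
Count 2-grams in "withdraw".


Word: "withdraw" (length 8)
Number of 2-grams = length - 2 + 1 = 8 - 2 + 1
= 7


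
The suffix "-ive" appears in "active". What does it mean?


Suffix: -ive
Example: active = act + -ive
Meaning = tending to


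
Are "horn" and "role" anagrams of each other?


Word 1: "horn" → sorted: hnor
Word 2: "role" → sorted: elor
Same letters? hnor != elor
Anagram = No


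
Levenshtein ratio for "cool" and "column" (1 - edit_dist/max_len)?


Word 1: "cool" (length 4)
Word 2: "column" (length 6)
One optimal edit sequence:
  1. keep 'c'
  2. keep 'o'
  3. insert 'l'  (+1)
  4. insert 'u'  (+1)
  5. substitute 'o' -> 'm'  (+1)
  6. substitute 'l' -> 'n'  (+1)
Edit distance = 4
Max length = max(4, 6) = 6
Similarity = 1 - 4/6
= 0.3333


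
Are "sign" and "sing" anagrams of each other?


Word 1: "sign" → sorted: gins
Word 2: "sing" → sorted: gins
Same letters? gins == gins
Anagram = Yes


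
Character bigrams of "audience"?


Word: "audience" (length 8)
Number of bigrams = 8 - 2 + 1 = 7
  Position 0: "au"
  Position 1: "ud"
  Position 2: "di"
  Position 3: "ie"
  Position 4: "en"
  Position 5: "nc"
  Position 6: "ce"
Bigrams = "au", "ud", "di", "ie", "en", "nc", "ce"


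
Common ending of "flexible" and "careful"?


Word 1: "flexible"
Word 2: "careful"
Comparing from end:
  Pos -1: 'e' != 'l' (stop)
LCS = "" (length 0)


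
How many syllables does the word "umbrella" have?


Word: "umbrella"
Syllable breakdown: um / brel / la
Counting: 3 parts
= 3 syllables


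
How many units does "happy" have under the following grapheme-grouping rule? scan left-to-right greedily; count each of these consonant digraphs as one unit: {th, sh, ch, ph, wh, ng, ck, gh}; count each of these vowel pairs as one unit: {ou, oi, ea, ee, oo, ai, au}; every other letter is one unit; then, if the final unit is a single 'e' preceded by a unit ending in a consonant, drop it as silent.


Word: "happy" (5 letters)
Left-to-right scan:
  1. 'h' (letter)
  2. 'a' (letter)
  3. 'p' (letter)
  4. 'p' (letter)
  5. 'y' (letter)
Units from scan: 5
Sound units = 5 units


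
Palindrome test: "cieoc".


Word: "cieoc"
Reversed: "coeic"
Forward == Backward? cieoc != coeic
Palindrome = No


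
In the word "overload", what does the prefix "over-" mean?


Prefix: over-
Example: overload = over- + load
Meaning = excessive


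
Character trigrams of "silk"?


Word: "silk" (length 4)
Number of trigrams = 4 - 3 + 1 = 2
  Position 0: "sil"
  Position 1: "ilk"
Trigrams = "sil", "ilk"


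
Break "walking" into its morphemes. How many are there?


Word: "walking"
Morphemes: walk / -ing
Each morpheme carries meaning
= 2 morphemes


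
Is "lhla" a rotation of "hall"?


Word: "hall", Candidate: "lhla"
Method: check if candidate is substring of word+word
"hallhall" contains "lhla"? No
Is rotation = No


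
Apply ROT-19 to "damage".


Word: "damage"
Shift: 19
Each letter → (letter + shift) mod 26:
  'd' (3) + 19 = 22 → 'w'
  'a' (0) + 19 = 19 → 't'
  'm' (12) + 19 = 5 → 'f'
  'a' (0) + 19 = 19 → 't'
  'g' (6) + 19 = 25 → 'z'
  'e' (4) + 19 = 23 → 'x'
Result = "wtftzx"


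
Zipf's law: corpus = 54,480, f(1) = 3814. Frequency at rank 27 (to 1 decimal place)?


Zipf's law: f(r) = f(1) / r
f(1) = 3814
f(27) = 3814 / 27
= 141.3 occurrences


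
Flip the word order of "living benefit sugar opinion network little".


Original: "living benefit sugar opinion network little"
Words (1..n): living | benefit | sugar | opinion | network | little
Reversed (n..1): little | network | opinion | sugar | benefit | living
Result = "little network opinion sugar benefit living"


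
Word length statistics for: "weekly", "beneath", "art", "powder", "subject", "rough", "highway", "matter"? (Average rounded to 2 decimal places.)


Lengths: "weekly"=6, "beneath"=7, "art"=3, "powder"=6, "subject"=7, "rough"=5, "highway"=7, "matter"=6
Sum = 47, Count = 8
Average = 47/8 = 5.88
= avg=5.88, min=3, max=7


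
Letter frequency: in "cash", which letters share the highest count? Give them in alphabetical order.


Word: "cash"
Letter counts:
  'a': 1
  'c': 1
  'h': 1
  's': 1
Maximum count = 1
Most frequent = 'a', 'c', 'h', 's' (1 time each)


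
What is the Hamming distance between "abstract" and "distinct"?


Comparing character by character (same length = 8):
  Pos 0: 'a' vs 'd' !=
  Pos 1: 'b' vs 'i' !=
  Pos 2: 's' vs 's' =
  Pos 3: 't' vs 't' =
  Pos 4: 'r' vs 'i' !=
  Pos 5: 'a' vs 'n' !=
  Pos 6: 'c' vs 'c' =
  Pos 7: 't' vs 't' =
Hamming distance = 4


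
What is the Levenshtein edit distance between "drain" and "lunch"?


Word 1: "drain" (length 5)
Word 2: "lunch" (length 5)
One optimal edit sequence (insert/delete/substitute each cost 1):
  1. substitute 'd' -> 'l'  (+1)
  2. substitute 'r' -> 'u'  (+1)
  3. substitute 'a' -> 'n'  (+1)
  4. substitute 'i' -> 'c'  (+1)
  5. substitute 'n' -> 'h'  (+1)
Total edit operations: 5
Edit distance = 5


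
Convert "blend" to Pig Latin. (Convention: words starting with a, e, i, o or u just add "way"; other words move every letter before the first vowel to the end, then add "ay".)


Word: "blend"
Starts with consonant(s) → move to end, add 'ay'
Consonant cluster: "bl"
Pig Latin = "endblay"


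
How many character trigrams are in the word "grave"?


Word: "grave" (length 5)
Number of 3-grams = length - 3 + 1 = 5 - 3 + 1
= 3


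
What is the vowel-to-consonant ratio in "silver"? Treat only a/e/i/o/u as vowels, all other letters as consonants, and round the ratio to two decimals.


Word: "silver"
Vowels (a,e,i,o,u): 2
Consonants: 4
Ratio = 2/4
= 0.50


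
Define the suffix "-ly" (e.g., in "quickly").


Suffix: -ly
As in: quickly -> quick + -ly
Meaning = in a manner


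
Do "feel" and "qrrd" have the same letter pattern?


Pattern of "feel": [0, 1, 1, 2]
Pattern of "qrrd": [0, 1, 1, 2]
Patterns match
Same pattern = Yes


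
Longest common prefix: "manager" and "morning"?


Word 1: "manager"
Word 2: "morning"
Comparing from start:
  Pos 0: 'm' == 'm'
  Pos 1: 'a' != 'o' (stop)
LCP = "m" (length 1)


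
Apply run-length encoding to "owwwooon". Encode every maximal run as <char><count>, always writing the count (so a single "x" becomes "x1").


String: "owwwooon"
Scanning for consecutive runs:
  'o' x 1
  'w' x 3
  'o' x 3
  'n' x 1
RLE = "o1w3o3n1"


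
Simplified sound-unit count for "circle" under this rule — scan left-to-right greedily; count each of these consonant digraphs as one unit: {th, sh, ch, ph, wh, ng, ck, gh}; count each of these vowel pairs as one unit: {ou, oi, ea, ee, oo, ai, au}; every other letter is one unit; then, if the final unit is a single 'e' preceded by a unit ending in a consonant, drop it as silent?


Word: "circle" (6 letters)
Left-to-right scan:
  (1) 'c' (letter)
  (2) 'i' (letter)
  (3) 'r' (letter)
  (4) 'c' (letter)
  (5) 'l' (letter)
  (6) 'e' (letter)
Units from scan: 6
Final unit is 'e' after a consonant -> drop as silent (-1)
Sound units = 5 units


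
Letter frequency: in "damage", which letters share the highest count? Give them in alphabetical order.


Word: "damage"
Letter counts:
  'a': 2
  'd': 1
  'e': 1
  'g': 1
  'm': 1
Maximum count = 2
Most frequent = 'a' (2 times each)


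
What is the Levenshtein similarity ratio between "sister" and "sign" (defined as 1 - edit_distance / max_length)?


Word 1: "sister" (length 6)
Word 2: "sign" (length 4)
One optimal edit sequence:
  1. keep 's'
  2. keep 'i'
  3. delete 's'  (+1)
  4. delete 't'  (+1)
  5. substitute 'e' -> 'g'  (+1)
  6. substitute 'r' -> 'n'  (+1)
Edit distance = 4
Max length = max(6, 4) = 6
Similarity = 1 - 4/6
= 0.3333


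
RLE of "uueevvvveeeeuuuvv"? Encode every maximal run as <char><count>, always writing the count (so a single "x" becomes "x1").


String: "uueevvvveeeeuuuvv"
Scanning for consecutive runs:
  'u' x 2
  'e' x 2
  'v' x 4
  'e' x 4
  'u' x 3
  'v' x 2
RLE = "u2e2v4e4u3v2"


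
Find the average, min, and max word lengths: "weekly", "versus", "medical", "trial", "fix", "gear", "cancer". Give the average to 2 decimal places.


Lengths: "weekly"=6, "versus"=6, "medical"=7, "trial"=5, "fix"=3, "gear"=4, "cancer"=6
Sum = 37, Count = 7
Average = 37/7 = 5.29
= avg=5.29, min=3, max=7


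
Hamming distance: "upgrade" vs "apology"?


Comparing character by character (same length = 7):
  Pos 0: 'u' vs 'a' !=
  Pos 1: 'p' vs 'p' =
  Pos 2: 'g' vs 'o' !=
  Pos 3: 'r' vs 'l' !=
  Pos 4: 'a' vs 'o' !=
  Pos 5: 'd' vs 'g' !=
  Pos 6: 'e' vs 'y' !=
Hamming distance = 6


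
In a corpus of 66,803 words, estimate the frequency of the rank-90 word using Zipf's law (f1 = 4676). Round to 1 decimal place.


Zipf's law: f(r) = f(1) / r
f(1) = 4676
f(90) = 4676 / 90
= 52.0 occurrences


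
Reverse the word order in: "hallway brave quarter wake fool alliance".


Original: "hallway brave quarter wake fool alliance"
Words (1..n): hallway | brave | quarter | wake | fool | alliance
Reversed (n..1): alliance | fool | wake | quarter | brave | hallway
Result = "alliance fool wake quarter brave hallway"


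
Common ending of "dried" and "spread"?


Word 1: "dried"
Word 2: "spread"
Comparing from end:
  Pos -1: 'd' == 'd'
  Pos -2: 'e' != 'a' (stop)
LCS = "d" (length 1)


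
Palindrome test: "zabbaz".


Word: "zabbaz"
Reversed: "zabbaz"
Forward == Backward? zabbaz == zabbaz
Palindrome = Yes


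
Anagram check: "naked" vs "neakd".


Word 1: "naked" → sorted: adekn
Word 2: "neakd" → sorted: adekn
Same letters? adekn == adekn
Anagram = Yes


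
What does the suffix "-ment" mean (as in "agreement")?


Suffix: -ment
Example: agreement (agree + -ment)
Meaning = result of action


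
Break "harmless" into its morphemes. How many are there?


Word: "harmless"
Morphemes: harm + -less
Each morpheme carries meaning
= 2 morphemes


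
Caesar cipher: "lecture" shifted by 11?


Word: "lecture"
Shift: 11
Each letter → (letter + shift) mod 26:
  'l' (11) + 11 = 22 → 'w'
  'e' (4) + 11 = 15 → 'p'
  'c' (2) + 11 = 13 → 'n'
  't' (19) + 11 = 4 → 'e'
  'u' (20) + 11 = 5 → 'f'
  'r' (17) + 11 = 2 → 'c'
  'e' (4) + 11 = 15 → 'p'
Result = "wpnefcp"


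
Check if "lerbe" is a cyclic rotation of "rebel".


Word: "rebel", Candidate: "lerbe"
Method: check if candidate is substring of word+word
"rebelrebel" contains "lerbe"? No
Is rotation = No


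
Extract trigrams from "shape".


Word: "shape" (length 5)
Number of trigrams = 5 - 3 + 1 = 3
  Position 0: "sha"
  Position 1: "hap"
  Position 2: "ape"
Trigrams = "sha", "hap", "ape"


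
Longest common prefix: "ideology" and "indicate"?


Word 1: "ideology"
Word 2: "indicate"
Comparing from start:
  Pos 0: 'i' == 'i'
  Pos 1: 'd' != 'n' (stop)
LCP = "i" (length 1)


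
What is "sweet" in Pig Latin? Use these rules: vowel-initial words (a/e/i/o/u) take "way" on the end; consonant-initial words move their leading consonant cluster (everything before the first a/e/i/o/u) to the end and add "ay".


Word: "sweet"
Starts with consonant(s) → move to end, add 'ay'
Consonant cluster: "sw"
Pig Latin = "eetsway"


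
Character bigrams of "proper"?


Word: "proper" (length 6)
Number of bigrams = 6 - 2 + 1 = 5
  Position 0: "pr"
  Position 1: "ro"
  Position 2: "op"
  Position 3: "pe"
  Position 4: "er"
Bigrams = "pr", "ro", "op", "pe", "er"


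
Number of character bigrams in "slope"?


Word: "slope" (length 5)
Number of 2-grams = length - 2 + 1 = 5 - 2 + 1
= 4


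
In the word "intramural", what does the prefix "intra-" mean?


Prefix: intra-
As in: intramural -> intra- + mural
Meaning = within


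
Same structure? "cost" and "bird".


Pattern of "cost": [0, 1, 2, 3]
Pattern of "bird": [0, 1, 2, 3]
Patterns match
Same pattern = Yes


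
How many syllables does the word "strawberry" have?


Word: "strawberry"
Syllable breakdown: straw-ber-ry
Counting: 3 parts
= 3 syllables


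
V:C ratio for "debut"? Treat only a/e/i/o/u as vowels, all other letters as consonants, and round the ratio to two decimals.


Word: "debut"
Vowels (a,e,i,o,u): 2
Consonants: 3
Ratio = 2/3
= 0.67


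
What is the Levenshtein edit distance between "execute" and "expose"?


Word 1: "execute" (length 7)
Word 2: "expose" (length 6)
One optimal edit sequence (insert/delete/substitute each cost 1):
  1. keep 'e'
  2. keep 'x'
  3. delete 'e'  (+1)
  4. substitute 'c' -> 'p'  (+1)
  5. substitute 'u' -> 'o'  (+1)
  6. substitute 't' -> 's'  (+1)
  7. keep 'e'
Total edit operations: 4
Edit distance = 4


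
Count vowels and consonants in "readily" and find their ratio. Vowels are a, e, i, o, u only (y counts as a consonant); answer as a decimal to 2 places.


Word: "readily"
Vowels (a,e,i,o,u): 3
Consonants: 4
Ratio = 3/4
= 0.75


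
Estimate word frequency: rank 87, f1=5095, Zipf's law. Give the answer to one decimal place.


Zipf's law: f(r) = f(1) / r
f(1) = 5095
f(87) = 5095 / 87
= 58.6 occurrences


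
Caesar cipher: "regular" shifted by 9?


Word: "regular"
Shift: 9
Each letter → (letter + shift) mod 26:
  'r' (17) + 9 = 0 → 'a'
  'e' (4) + 9 = 13 → 'n'
  'g' (6) + 9 = 15 → 'p'
  'u' (20) + 9 = 3 → 'd'
  'l' (11) + 9 = 20 → 'u'
  'a' (0) + 9 = 9 → 'j'
  'r' (17) + 9 = 0 → 'a'
Result = "anpduja"


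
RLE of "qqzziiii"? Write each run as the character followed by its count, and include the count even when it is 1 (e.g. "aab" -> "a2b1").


String: "qqzziiii"
Scanning for consecutive runs:
  'q' x 2
  'z' x 2
  'i' x 4
RLE = "q2z2i4"


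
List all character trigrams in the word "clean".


Word: "clean" (length 5)
Number of trigrams = 5 - 3 + 1 = 3
  Position 0: "cle"
  Position 1: "lea"
  Position 2: "ean"
Trigrams = "cle", "lea", "ean"


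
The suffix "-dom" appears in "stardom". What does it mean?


Suffix: -dom
Example: stardom = star + -dom
Meaning = state / realm


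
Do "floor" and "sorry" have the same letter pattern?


Pattern of "floor": [0, 1, 2, 2, 3]
Pattern of "sorry": [0, 1, 2, 2, 3]
Patterns match
Same pattern = Yes


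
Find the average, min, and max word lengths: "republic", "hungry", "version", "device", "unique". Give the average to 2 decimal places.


Lengths: "republic"=8, "hungry"=6, "version"=7, "device"=6, "unique"=6
Sum = 33, Count = 5
Average = 33/5 = 6.60
= avg=6.60, min=6, max=8


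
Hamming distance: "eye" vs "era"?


Comparing character by character (same length = 3):
  Pos 0: 'e' vs 'e' =
  Pos 1: 'y' vs 'r' !=
  Pos 2: 'e' vs 'a' !=
Hamming distance = 2


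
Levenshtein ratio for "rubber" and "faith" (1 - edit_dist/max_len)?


Word 1: "rubber" (length 6)
Word 2: "faith" (length 5)
One optimal edit sequence:
  1. delete 'r'  (+1)
  2. substitute 'u' -> 'f'  (+1)
  3. substitute 'b' -> 'a'  (+1)
  4. substitute 'b' -> 'i'  (+1)
  5. substitute 'e' -> 't'  (+1)
  6. substitute 'r' -> 'h'  (+1)
Edit distance = 6
Max length = max(6, 5) = 6
Similarity = 1 - 6/6
= 0.0000


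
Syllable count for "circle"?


Word: "circle"
Syllable breakdown: cir | cle
Counting: 2 parts
= 2 syllables


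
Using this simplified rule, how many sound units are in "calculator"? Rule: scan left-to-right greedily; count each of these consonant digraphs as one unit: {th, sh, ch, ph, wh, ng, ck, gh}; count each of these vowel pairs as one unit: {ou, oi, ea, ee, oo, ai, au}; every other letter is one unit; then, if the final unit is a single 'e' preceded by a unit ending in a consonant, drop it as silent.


Word: "calculator" (10 letters)
Left-to-right scan:
  1. 'c' (letter)
  2. 'a' (letter)
  3. 'l' (letter)
  4. 'c' (letter)
  5. 'u' (letter)
  6. 'l' (letter)
  7. 'a' (letter)
  8. 't' (letter)
  9. 'o' (letter)
  10. 'r' (letter)
Units from scan: 10
Sound units = 10 units


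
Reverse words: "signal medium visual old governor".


Original: "signal medium visual old governor"
Words (1..n): signal | medium | visual | old | governor
Reversed (n..1): governor | old | visual | medium | signal
Result = "governor old visual medium signal"


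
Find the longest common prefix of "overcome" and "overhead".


Word 1: "overcome"
Word 2: "overhead"
Comparing from start:
  Pos 0: 'o' == 'o'
  Pos 1: 'v' == 'v'
  Pos 2: 'e' == 'e'
  Pos 3: 'r' == 'r'
  Pos 4: 'c' != 'h' (stop)
LCP = "over" (length 4)


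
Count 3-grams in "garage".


Word: "garage" (length 6)
Number of 3-grams = length - 3 + 1 = 6 - 3 + 1
= 4


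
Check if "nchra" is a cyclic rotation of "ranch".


Word: "ranch", Candidate: "nchra"
Method: check if candidate is substring of word+word
"ranchranch" contains "nchra"? Yes
Is rotation = Yes


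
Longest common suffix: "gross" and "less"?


Word 1: "gross"
Word 2: "less"
Comparing from end:
  Pos -1: 's' == 's'
  Pos -2: 's' == 's'
  Pos -3: 'o' != 'e' (stop)
LCS = "ss" (length 2)


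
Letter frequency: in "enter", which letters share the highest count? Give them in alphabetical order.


Word: "enter"
Letter counts:
  'e': 2
  'n': 1
  'r': 1
  't': 1
Maximum count = 2
Most frequent = 'e' (2 times each)


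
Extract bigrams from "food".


Word: "food" (length 4)
Number of bigrams = 4 - 2 + 1 = 3
  Position 0: "fo"
  Position 1: "oo"
  Position 2: "od"
Bigrams = "fo", "oo", "od"


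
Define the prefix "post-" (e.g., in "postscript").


Prefix: post-
Example: postscript (post- + script)
Meaning = after


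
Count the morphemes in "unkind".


Word: "unkind"
Morphemes: un- | kind
Each morpheme carries meaning
= 2 morphemes


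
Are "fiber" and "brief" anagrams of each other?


Word 1: "fiber" → sorted: befir
Word 2: "brief" → sorted: befir
Same letters? befir == befir
Anagram = Yes


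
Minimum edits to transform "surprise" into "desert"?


Word 1: "surprise" (length 8)
Word 2: "desert" (length 6)
One optimal edit sequence (insert/delete/substitute each cost 1):
  1. substitute 's' -> 'd'  (+1)
  2. substitute 'u' -> 'e'  (+1)
  3. substitute 'r' -> 's'  (+1)
  4. substitute 'p' -> 'e'  (+1)
  5. keep 'r'
  6. delete 'i'  (+1)
  7. delete 's'  (+1)
  8. substitute 'e' -> 't'  (+1)
Total edit operations: 7
Edit distance = 7


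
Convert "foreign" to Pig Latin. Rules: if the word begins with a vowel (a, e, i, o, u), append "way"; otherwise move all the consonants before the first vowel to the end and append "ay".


Word: "foreign"
Starts with consonant(s) → move to end, add 'ay'
Consonant cluster: "f"
Pig Latin = "oreignfay"


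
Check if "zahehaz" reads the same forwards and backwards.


Word: "zahehaz"
Reversed: "zahehaz"
Forward == Backward? zahehaz == zahehaz
Palindrome = Yes


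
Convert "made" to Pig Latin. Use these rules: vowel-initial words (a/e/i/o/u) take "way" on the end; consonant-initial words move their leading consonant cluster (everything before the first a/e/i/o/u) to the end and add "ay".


Word: "made"
Starts with consonant(s) → move to end, add 'ay'
Consonant cluster: "m"
Pig Latin = "ademay"


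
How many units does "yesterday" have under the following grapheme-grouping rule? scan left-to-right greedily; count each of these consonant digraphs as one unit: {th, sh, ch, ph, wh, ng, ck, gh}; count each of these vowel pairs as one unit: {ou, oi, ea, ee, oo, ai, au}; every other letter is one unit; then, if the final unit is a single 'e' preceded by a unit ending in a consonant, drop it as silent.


Word: "yesterday" (9 letters)
Left-to-right scan:
  1. 'y' (letter)
  2. 'e' (letter)
  3. 's' (letter)
  4. 't' (letter)
  5. 'e' (letter)
  6. 'r' (letter)
  7. 'd' (letter)
  8. 'a' (letter)
  9. 'y' (letter)
Units from scan: 9
Sound units = 9 units


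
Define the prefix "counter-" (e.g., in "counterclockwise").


Prefix: counter-
Example: counterclockwise = counter- + clockwise
Meaning = against / opposite


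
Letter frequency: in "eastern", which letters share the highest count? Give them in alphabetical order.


Word: "eastern"
Letter counts:
  'a': 1
  'e': 2
  'n': 1
  'r': 1
  's': 1
  't': 1
Maximum count = 2
Most frequent = 'e' (2 times each)


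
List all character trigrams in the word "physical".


Word: "physical" (length 8)
Number of trigrams = 8 - 3 + 1 = 6
  Position 0: "phy"
  Position 1: "hys"
  Position 2: "ysi"
  Position 3: "sic"
  Position 4: "ica"
  Position 5: "cal"
Trigrams = "phy", "hys", "ysi", "sic", "ica", "cal"


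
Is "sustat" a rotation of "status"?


Word: "status", Candidate: "sustat"
Method: check if candidate is substring of word+word
"statusstatus" contains "sustat"? No
Is rotation = No


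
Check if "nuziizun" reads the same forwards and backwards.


Word: "nuziizun"
Reversed: "nuziizun"
Forward == Backward? nuziizun == nuziizun
Palindrome = Yes


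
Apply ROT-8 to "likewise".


Word: "likewise"
Shift: 8
Each letter → (letter + shift) mod 26:
  'l' (11) + 8 = 19 → 't'
  'i' (8) + 8 = 16 → 'q'
  'k' (10) + 8 = 18 → 's'
  'e' (4) + 8 = 12 → 'm'
  'w' (22) + 8 = 4 → 'e'
  'i' (8) + 8 = 16 → 'q'
  's' (18) + 8 = 0 → 'a'
  'e' (4) + 8 = 12 → 'm'
Result = "tqsmeqam"


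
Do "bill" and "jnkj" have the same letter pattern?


Pattern of "bill": [0, 1, 2, 2]
Pattern of "jnkj": [0, 1, 2, 0]
Patterns do not match
Same pattern = No


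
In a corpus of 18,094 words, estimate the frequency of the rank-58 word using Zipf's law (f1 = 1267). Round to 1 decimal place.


Zipf's law: f(r) = f(1) / r
f(1) = 1267
f(58) = 1267 / 58
= 21.8 occurrences


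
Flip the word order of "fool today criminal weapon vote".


Original: "fool today criminal weapon vote"
Words (1..n): fool | today | criminal | weapon | vote
Reversed (n..1): vote | weapon | criminal | today | fool
Result = "vote weapon criminal today fool"


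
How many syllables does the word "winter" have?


Word: "winter"
Syllable breakdown: win-ter
Counting: 2 parts
= 2 syllables


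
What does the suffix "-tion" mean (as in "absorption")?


Suffix: -tion
Example: absorption = absorb + -tion, with a spelling change
Meaning = act or process


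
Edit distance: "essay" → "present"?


Word 1: "essay" (length 5)
Word 2: "present" (length 7)
One optimal edit sequence (insert/delete/substitute each cost 1):
  1. insert 'p'  (+1)
  2. insert 'r'  (+1)
  3. keep 'e'
  4. keep 's'
  5. substitute 's' -> 'e'  (+1)
  6. substitute 'a' -> 'n'  (+1)
  7. substitute 'y' -> 't'  (+1)
Total edit operations: 5
Edit distance = 5


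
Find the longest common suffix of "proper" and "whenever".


Word 1: "proper"
Word 2: "whenever"
Comparing from end:
  Pos -1: 'r' == 'r'
  Pos -2: 'e' == 'e'
  Pos -3: 'p' != 'v' (stop)
LCS = "er" (length 2)


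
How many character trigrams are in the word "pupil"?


Word: "pupil" (length 5)
Number of 3-grams = length - 3 + 1 = 5 - 3 + 1
= 3


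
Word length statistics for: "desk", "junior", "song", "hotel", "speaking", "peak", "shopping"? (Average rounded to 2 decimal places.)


Lengths: "desk"=4, "junior"=6, "song"=4, "hotel"=5, "speaking"=8, "peak"=4, "shopping"=8
Sum = 39, Count = 7
Average = 39/7 = 5.57
= avg=5.57, min=4, max=8


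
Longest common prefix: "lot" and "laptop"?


Word 1: "lot"
Word 2: "laptop"
Comparing from start:
  Pos 0: 'l' == 'l'
  Pos 1: 'o' != 'a' (stop)
LCP = "l" (length 1)


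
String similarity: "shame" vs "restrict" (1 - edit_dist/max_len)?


Word 1: "shame" (length 5)
Word 2: "restrict" (length 8)
One optimal edit sequence:
  1. insert 'r'  (+1)
  2. insert 'e'  (+1)
  3. keep 's'
  4. insert 't'  (+1)
  5. substitute 'h' -> 'r'  (+1)
  6. substitute 'a' -> 'i'  (+1)
  7. substitute 'm' -> 'c'  (+1)
  8. substitute 'e' -> 't'  (+1)
Edit distance = 7
Max length = max(5, 8) = 8
Similarity = 1 - 7/8
= 0.1250


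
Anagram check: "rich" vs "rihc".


Word 1: "rich" → sorted: chir
Word 2: "rihc" → sorted: chir
Same letters? chir == chir
Anagram = Yes


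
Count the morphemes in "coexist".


Word: "coexist"
Morphemes: co- | exist
Each morpheme carries meaning
= 2 morphemes


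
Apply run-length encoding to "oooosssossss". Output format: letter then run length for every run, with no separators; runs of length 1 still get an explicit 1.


String: "oooosssossss"
Scanning for consecutive runs:
  'o' x 4
  's' x 3
  'o' x 1
  's' x 4
RLE = "o4s3o1s4"


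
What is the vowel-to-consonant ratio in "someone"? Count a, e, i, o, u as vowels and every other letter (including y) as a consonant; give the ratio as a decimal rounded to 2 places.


Word: "someone"
Vowels (a,e,i,o,u): 4
Consonants: 3
Ratio = 4/3
= 1.33


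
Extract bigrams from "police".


Word: "police" (length 6)
Number of bigrams = 6 - 2 + 1 = 5
  Position 0: "po"
  Position 1: "ol"
  Position 2: "li"
  Position 3: "ic"
  Position 4: "ce"
Bigrams = "po", "ol", "li", "ic", "ce"


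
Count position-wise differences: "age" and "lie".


Comparing character by character (same length = 3):
  Pos 0: 'a' vs 'l' !=
  Pos 1: 'g' vs 'i' !=
  Pos 2: 'e' vs 'e' =
Hamming distance = 2


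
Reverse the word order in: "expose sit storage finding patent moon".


Original: "expose sit storage finding patent moon"
Words (1..n): expose | sit | storage | finding | patent | moon
Reversed (n..1): moon | patent | finding | storage | sit | expose
Result = "moon patent finding storage sit expose"
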